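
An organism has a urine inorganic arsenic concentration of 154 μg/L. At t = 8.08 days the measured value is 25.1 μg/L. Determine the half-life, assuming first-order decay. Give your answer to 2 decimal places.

A/A₀ = 25.1/154 ≈ 0.16299.
n = log₂(6.1355) ≈ 2.6172 half-lives elapsed in 8.08 days.
t½ = 8.08/2.6172 ≈ 3.0873 days.

3.09 days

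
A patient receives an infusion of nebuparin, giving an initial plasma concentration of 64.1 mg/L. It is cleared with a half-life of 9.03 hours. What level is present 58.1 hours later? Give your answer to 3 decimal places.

Number of half-lives: n = 58.1/9.03 ≈ 6.4341.
Remaining = 64.1 × (1/2)^6.4341 = 64.1 × 0.011565 ≈ 0.74131 mg/L.

0.741 mg/L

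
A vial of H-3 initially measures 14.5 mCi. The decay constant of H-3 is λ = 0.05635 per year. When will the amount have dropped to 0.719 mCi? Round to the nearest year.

53 years

t½ = ln 2 / λ = 0.69315 / 0.05635 ≈ 12.301 years.
Fraction remaining = 0.719/14.5 ≈ 0.049586.
n = log₂(14.5/0.719) = ln(20.167)/ln 2 ≈ 4.3339 half-lives.
t = n × t½ = 4.3339 × 12.301 ≈ 53.31 years.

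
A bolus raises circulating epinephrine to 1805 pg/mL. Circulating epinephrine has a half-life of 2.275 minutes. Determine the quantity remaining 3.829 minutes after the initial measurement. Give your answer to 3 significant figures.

Number of half-lives: n = 3.829/2.275 ≈ 1.6831.
Remaining = 1805 × (1/2)^1.6831 = 1805 × 0.31142 ≈ 562.11 pg/mL.

562 pg/mL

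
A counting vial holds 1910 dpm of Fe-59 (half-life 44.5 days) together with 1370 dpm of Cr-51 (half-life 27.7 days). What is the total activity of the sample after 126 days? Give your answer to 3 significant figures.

Fe-59: 1910 × (1/2)^(126/44.5) = 1910 × (1/2)^2.8315 ≈ 268.34 dpm.
Cr-51: 1370 × (1/2)^(126/27.7) = 1370 × (1/2)^4.5487 ≈ 58.535 dpm.
Total = 268.34 + 58.535 ≈ 326.87 dpm.

327 dpm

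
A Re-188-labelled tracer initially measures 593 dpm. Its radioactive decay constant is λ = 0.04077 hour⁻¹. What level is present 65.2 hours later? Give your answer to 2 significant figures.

t½ = ln 2 / λ = 0.69315 / 0.04077 ≈ 17.001 hours.
Number of half-lives: n = 65.2/17.001 ≈ 3.835.
Remaining = 593 × (1/2)^3.835 = 593 × 0.070074 ≈ 41.554 dpm.

42 dpm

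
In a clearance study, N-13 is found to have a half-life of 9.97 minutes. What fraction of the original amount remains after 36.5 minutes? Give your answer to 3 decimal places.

0.079

n = 36.5/9.97 ≈ 3.661 half-lives.
Fraction remaining = (1/2)^3.661 ≈ 0.079056.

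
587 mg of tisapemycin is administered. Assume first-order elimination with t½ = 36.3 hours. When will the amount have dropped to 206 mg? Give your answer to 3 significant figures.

Fraction remaining = 206/587 ≈ 0.35094.
n = log₂(587/206) = ln(2.8495)/ln 2 ≈ 1.5107 half-lives.
t = n × t½ = 1.5107 × 36.3 ≈ 54.839 hours.

54.8 hours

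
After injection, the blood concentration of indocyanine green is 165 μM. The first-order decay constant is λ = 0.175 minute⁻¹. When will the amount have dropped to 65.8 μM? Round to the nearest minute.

t½ = ln 2 / λ = 0.69315 / 0.175 ≈ 3.9608 minutes.
Fraction remaining = 65.8/165 ≈ 0.39879.
n = log₂(165/65.8) = ln(2.5076)/ln 2 ≈ 1.3263 half-lives.
t = n × t½ = 1.3263 × 3.9608 ≈ 5.2533 minutes.

5 minutes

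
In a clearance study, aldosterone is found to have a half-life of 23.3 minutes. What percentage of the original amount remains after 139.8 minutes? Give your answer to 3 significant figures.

1.56%

n = 139.8/23.3 ≈ 6 half-lives.
Fraction remaining = (1/2)^6 ≈ 0.015625, i.e. 1.5625%.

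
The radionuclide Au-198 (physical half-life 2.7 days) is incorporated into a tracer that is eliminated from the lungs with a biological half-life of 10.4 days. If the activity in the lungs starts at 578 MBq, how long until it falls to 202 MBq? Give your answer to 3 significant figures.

1/t_eff = 1/t_phys + 1/t_biol = 1/2.7 + 1/10.4 = 0.46652 per day.
t_eff = 2.7 × 10.4 / (2.7 + 10.4) ≈ 2.1435 days.
n = log₂(578/202) ≈ 1.5167; t = 1.5167 × 2.1435 ≈ 3.2511 days.

3.25 days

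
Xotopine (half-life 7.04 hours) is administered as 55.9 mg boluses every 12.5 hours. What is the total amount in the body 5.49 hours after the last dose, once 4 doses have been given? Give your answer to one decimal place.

45.7 mg

The 4 doses were given 42.99, 30.49, 17.99, 5.49 hours ago.
Total = 55.9·(1/2)^(42.99/7.04) + 55.9·(1/2)^(30.49/7.04) + 55.9·(1/2)^(17.99/7.04) + 55.9·(1/2)^(5.49/7.04)
      = 0.81126 + 2.7775 + 9.5096 + 32.558 ≈ 45.657 mg.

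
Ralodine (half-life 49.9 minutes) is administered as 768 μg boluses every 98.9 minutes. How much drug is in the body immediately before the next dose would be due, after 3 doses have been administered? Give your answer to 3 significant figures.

The 3 doses were given 296.7, 197.8, 98.9 minutes ago.
Total = 768·(1/2)^(296.7/49.9) + 768·(1/2)^(197.8/49.9) + 768·(1/2)^(98.9/49.9)
      = 12.459 + 49.215 + 194.42 ≈ 256.09 μg.

256 μg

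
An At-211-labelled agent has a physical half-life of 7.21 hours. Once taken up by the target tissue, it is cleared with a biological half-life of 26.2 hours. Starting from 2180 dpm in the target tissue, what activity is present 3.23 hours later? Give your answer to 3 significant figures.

1/t_eff = 1/t_phys + 1/t_biol = 1/7.21 + 1/26.2 = 0.17686 per hour.
t_eff = 7.21 × 26.2 / (7.21 + 26.2) ≈ 5.6541 hours.
Remaining = 2180 × (1/2)^(3.23/5.6541) = 2180 × (1/2)^0.57127 ≈ 1467.2 dpm.

1470 dpm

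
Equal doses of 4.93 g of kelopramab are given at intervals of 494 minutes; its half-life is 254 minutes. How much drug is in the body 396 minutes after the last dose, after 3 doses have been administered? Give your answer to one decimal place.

The 3 doses were given 1384, 890, 396 minutes ago.
Total = 4.93·(1/2)^(1384/254) + 4.93·(1/2)^(890/254) + 4.93·(1/2)^(396/254)
      = 0.11287 + 0.43457 + 1.6731 ≈ 2.2206 g.

2.2 g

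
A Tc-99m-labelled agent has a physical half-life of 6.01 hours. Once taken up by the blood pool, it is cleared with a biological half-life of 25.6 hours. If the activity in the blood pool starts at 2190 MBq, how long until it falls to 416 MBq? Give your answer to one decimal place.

11.7 hours

1/t_eff = 1/t_phys + 1/t_biol = 1/6.01 + 1/25.6 = 0.20545 per hour.
t_eff = 6.01 × 25.6 / (6.01 + 25.6) ≈ 4.8673 hours.
n = log₂(2190/416) ≈ 2.3963; t = 2.3963 × 4.8673 ≈ 11.663 hours.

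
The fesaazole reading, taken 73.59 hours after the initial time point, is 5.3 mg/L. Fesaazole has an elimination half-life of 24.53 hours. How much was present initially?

Number of half-lives elapsed: n = 73.59/24.53 ≈ 3.
A₀ = A × 2^n = 5.3 × 2^3 = 5.3 × 8 ≈ 42.4 mg/L.

42.4 mg/L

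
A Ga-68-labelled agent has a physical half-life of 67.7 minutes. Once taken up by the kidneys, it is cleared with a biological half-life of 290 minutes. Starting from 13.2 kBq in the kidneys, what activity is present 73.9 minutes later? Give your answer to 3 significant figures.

5.19 kBq

1/t_eff = 1/t_phys + 1/t_biol = 1/67.7 + 1/290 = 0.018219 per minute.
t_eff = 67.7 × 290 / (67.7 + 290) ≈ 54.887 minutes.
Remaining = 13.2 × (1/2)^(73.9/54.887) = 13.2 × (1/2)^1.3464 ≈ 5.1912 kBq.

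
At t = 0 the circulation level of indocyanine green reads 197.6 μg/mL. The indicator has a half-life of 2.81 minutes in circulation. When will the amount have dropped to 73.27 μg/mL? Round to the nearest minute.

4 minutes

Fraction remaining = 73.27/197.6 ≈ 0.3708.
n = log₂(197.6/73.27) = ln(2.6969)/ln 2 ≈ 1.4313 half-lives.
t = n × t½ = 1.4313 × 2.81 ≈ 4.0219 minutes.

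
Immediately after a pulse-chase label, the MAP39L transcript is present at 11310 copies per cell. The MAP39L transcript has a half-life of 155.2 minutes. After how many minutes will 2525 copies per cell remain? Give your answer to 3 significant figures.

Fraction remaining = 2525/11310 ≈ 0.22325.
n = log₂(11310/2525) = ln(4.4792)/ln 2 ≈ 2.1632 half-lives.
t = n × t½ = 2.1632 × 155.2 ≈ 335.74 minutes.

336 minutes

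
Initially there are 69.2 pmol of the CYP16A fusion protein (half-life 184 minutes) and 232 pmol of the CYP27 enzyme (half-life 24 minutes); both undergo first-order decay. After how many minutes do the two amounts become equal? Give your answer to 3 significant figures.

48.2 minutes

Set 69.2·(1/2)^(t/184) = 232·(1/2)^(t/24).
Taking log₂: log₂(69.2/232) = t·(1/184 − 1/24).
log₂(0.29828) = -1.7453; 1/184 − 1/24 = -0.036232.
t = -1.7453 / -0.036232 ≈ 48.17 minutes.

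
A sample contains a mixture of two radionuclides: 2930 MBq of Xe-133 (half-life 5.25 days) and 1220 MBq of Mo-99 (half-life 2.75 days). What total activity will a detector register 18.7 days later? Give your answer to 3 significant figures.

259 MBq

Xe-133: 2930 × (1/2)^(18.7/5.25) = 2930 × (1/2)^3.5619 ≈ 248.1 MBq.
Mo-99: 1220 × (1/2)^(18.7/2.75) = 1220 × (1/2)^6.8 ≈ 10.949 MBq.
Total = 248.1 + 10.949 ≈ 259.05 MBq.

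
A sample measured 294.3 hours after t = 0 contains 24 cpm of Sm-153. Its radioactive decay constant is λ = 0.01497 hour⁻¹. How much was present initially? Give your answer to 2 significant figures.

t½ = ln 2 / λ = 0.69315 / 0.01497 ≈ 46.302 hours.
Number of half-lives elapsed: n = 294.3/46.302 ≈ 6.356.
A₀ = A × 2^n = 24 × 2^6.356 = 24 × 81.914 ≈ 1965.9 cpm.

2000 cpm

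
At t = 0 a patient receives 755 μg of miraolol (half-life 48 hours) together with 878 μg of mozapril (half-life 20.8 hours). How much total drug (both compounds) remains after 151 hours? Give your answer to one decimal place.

miraolol: 755 × (1/2)^(151/48) = 755 × (1/2)^3.1458 ≈ 85.302 μg.
mozapril: 878 × (1/2)^(151/20.8) = 878 × (1/2)^7.2596 ≈ 5.7297 μg.
Total = 85.302 + 5.7297 ≈ 91.031 μg.

91.0 μg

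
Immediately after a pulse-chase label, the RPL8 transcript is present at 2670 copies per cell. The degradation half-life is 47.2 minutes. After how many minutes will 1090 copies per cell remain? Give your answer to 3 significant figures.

61.0 minutes

Fraction remaining = 1090/2670 ≈ 0.40824.
n = log₂(2670/1090) = ln(2.4495)/ln 2 ≈ 1.2925 half-lives.
t = n × t½ = 1.2925 × 47.2 ≈ 61.007 minutes.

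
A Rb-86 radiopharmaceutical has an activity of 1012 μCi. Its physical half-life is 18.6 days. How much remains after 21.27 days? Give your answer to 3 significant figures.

458 μCi

Number of half-lives: n = 21.27/18.6 ≈ 1.1435.
Remaining = 1012 × (1/2)^1.1435 = 1012 × 0.45264 ≈ 458.08 μCi.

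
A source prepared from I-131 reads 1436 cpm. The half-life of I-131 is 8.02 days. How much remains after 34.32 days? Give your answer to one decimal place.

Number of half-lives: n = 34.32/8.02 ≈ 4.2793.
Remaining = 1436 × (1/2)^4.2793 = 1436 × 0.051499 ≈ 73.953 cpm.

74.0 cpm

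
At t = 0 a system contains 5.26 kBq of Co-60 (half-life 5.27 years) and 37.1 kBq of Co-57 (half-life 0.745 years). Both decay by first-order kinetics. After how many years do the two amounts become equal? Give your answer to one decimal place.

2.4 years

Set 5.26·(1/2)^(t/5.27) = 37.1·(1/2)^(t/0.745).
Taking log₂: log₂(5.26/37.1) = t·(1/5.27 − 1/0.745).
log₂(0.14178) = -2.8183; 1/5.27 − 1/0.745 = -1.1525.
t = -2.8183 / -1.1525 ≈ 2.4453 years.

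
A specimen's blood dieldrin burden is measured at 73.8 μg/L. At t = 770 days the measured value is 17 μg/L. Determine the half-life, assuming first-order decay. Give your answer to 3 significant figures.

364 days

A/A₀ = 17/73.8 ≈ 0.23035.
n = log₂(4.3412) ≈ 2.1181 half-lives elapsed in 770 days.
t½ = 770/2.1181 ≈ 363.54 days.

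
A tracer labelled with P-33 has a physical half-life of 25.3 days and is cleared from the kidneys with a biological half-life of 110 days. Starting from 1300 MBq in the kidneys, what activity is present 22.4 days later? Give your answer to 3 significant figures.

611 MBq

1/t_eff = 1/t_phys + 1/t_biol = 1/25.3 + 1/110 = 0.048617 per day.
t_eff = 25.3 × 110 / (25.3 + 110) ≈ 20.569 days.
Remaining = 1300 × (1/2)^(22.4/20.569) = 1300 × (1/2)^1.089 ≈ 611.11 MBq.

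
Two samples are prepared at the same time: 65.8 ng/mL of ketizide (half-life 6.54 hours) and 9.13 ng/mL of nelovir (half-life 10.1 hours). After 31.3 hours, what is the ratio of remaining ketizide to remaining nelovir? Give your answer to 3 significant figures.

ketizide: 65.8 × (1/2)^(31.3/6.54) = 65.8 × (1/2)^4.7859 ≈ 2.3852 ng/mL.
nelovir: 9.13 × (1/2)^(31.3/10.1) = 9.13 × (1/2)^3.099 ≈ 1.0656 ng/mL.
Ratio ≈ 2.3852 / 1.0656 ≈ 2.2384.

2.24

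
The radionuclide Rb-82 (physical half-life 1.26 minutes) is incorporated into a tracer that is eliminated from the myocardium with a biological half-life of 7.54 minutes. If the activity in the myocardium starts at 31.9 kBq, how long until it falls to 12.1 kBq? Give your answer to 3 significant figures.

1.51 minutes

1/t_eff = 1/t_phys + 1/t_biol = 1/1.26 + 1/7.54 = 0.92628 per minute.
t_eff = 1.26 × 7.54 / (1.26 + 7.54) ≈ 1.0796 minutes.
n = log₂(31.9/12.1) ≈ 1.3985; t = 1.3985 × 1.0796 ≈ 1.5099 minutes.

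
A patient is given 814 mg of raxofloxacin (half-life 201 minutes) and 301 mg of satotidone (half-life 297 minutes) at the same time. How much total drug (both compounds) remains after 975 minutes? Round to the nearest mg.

raxofloxacin: 814 × (1/2)^(975/201) = 814 × (1/2)^4.8507 ≈ 28.21 mg.
satotidone: 301 × (1/2)^(975/297) = 301 × (1/2)^3.2828 ≈ 30.927 mg.
Total = 28.21 + 30.927 ≈ 59.137 mg.

59 mg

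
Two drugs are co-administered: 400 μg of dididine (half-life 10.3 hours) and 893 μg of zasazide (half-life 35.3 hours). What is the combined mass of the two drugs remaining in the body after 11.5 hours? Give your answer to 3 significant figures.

dididine: 400 × (1/2)^(11.5/10.3) = 400 × (1/2)^1.1165 ≈ 184.48 μg.
zasazide: 893 × (1/2)^(11.5/35.3) = 893 × (1/2)^0.32578 ≈ 712.5 μg.
Total = 184.48 + 712.5 ≈ 896.98 μg.

897 μg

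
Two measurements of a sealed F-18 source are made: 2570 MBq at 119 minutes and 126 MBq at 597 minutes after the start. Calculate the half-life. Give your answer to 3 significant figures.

Over Δt = 597 − 119 = 478 minutes, the level fell by a factor of 2570/126 ≈ 20.397.
n = log₂(20.397) ≈ 4.3503 half-lives, so t½ = 478/4.3503 ≈ 109.88 minutes.

110 minutes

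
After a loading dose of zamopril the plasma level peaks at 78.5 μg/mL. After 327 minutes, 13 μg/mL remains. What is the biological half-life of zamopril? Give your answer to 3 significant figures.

A/A₀ = 13/78.5 ≈ 0.16561.
n = log₂(6.0385) ≈ 2.5942 half-lives elapsed in 327 minutes.
t½ = 327/2.5942 ≈ 126.05 minutes.

126 minutes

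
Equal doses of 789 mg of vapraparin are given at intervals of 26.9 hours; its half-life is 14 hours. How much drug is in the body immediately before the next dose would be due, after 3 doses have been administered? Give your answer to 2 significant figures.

The 3 doses were given 80.7, 53.8, 26.9 hours ago.
Total = 789·(1/2)^(80.7/14) + 789·(1/2)^(53.8/14) + 789·(1/2)^(26.9/14)
      = 14.516 + 54.987 + 208.29 ≈ 277.79 mg.

280 mg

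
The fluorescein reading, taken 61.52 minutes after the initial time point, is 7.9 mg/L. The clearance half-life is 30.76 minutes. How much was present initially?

Number of half-lives elapsed: n = 61.52/30.76 ≈ 2.
A₀ = A × 2^n = 7.9 × 2^2 = 7.9 × 4 ≈ 31.6 mg/L.

31.6 mg/L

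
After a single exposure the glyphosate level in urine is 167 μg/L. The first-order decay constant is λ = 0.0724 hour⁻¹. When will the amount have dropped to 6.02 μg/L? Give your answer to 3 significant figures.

45.9 hours

t½ = ln 2 / λ = 0.69315 / 0.0724 ≈ 9.5739 hours.
Fraction remaining = 6.02/167 ≈ 0.036048.
n = log₂(167/6.02) = ln(27.741)/ln 2 ≈ 4.7939 half-lives.
t = n × t½ = 4.7939 × 9.5739 ≈ 45.896 hours.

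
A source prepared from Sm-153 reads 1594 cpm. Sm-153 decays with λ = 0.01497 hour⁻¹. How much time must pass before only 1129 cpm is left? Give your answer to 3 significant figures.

t½ = ln 2 / λ = 0.69315 / 0.01497 ≈ 46.302 hours.
Fraction remaining = 1129/1594 ≈ 0.70828.
n = log₂(1594/1129) = ln(1.4119)/ln 2 ≈ 0.49761 half-lives.
t = n × t½ = 0.49761 × 46.302 ≈ 23.04 hours.

23.0 hours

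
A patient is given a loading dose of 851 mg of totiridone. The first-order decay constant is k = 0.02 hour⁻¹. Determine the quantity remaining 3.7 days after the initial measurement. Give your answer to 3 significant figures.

144 mg

t½ = ln 2 / k = 0.69315 / 0.02 ≈ 34.657 hours.
Convert the elapsed time: 3.7 days = 88.8 hours.
Number of half-lives: n = 88.8/34.657 ≈ 2.5622.
Remaining = 851 × (1/2)^2.5622 = 851 × 0.16931 ≈ 144.09 mg.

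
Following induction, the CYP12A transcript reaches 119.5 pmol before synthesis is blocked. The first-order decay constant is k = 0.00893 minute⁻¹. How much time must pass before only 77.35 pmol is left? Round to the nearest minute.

49 minutes

t½ = ln 2 / k = 0.69315 / 0.00893 ≈ 77.62 minutes.
Fraction remaining = 77.35/119.5 ≈ 0.64728.
n = log₂(119.5/77.35) = ln(1.5449)/ln 2 ≈ 0.62754 half-lives.
t = n × t½ = 0.62754 × 77.62 ≈ 48.709 minutes.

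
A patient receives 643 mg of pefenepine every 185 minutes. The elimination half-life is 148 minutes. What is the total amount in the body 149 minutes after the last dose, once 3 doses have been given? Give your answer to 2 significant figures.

The 3 doses were given 519, 334, 149 minutes ago.
Total = 643·(1/2)^(519/148) + 643·(1/2)^(334/148) + 643·(1/2)^(149/148)
      = 56.568 + 134.54 + 320 ≈ 511.11 mg.

510 mg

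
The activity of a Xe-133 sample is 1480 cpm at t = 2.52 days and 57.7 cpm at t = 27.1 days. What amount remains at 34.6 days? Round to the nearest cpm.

21 cpm

Over Δt = 27.1 − 2.52 = 24.58 days, the level fell by a factor of 1480/57.7 ≈ 25.65.
n = log₂(25.65) ≈ 4.6809 half-lives, so t½ = 24.58/4.6809 ≈ 5.2511 days.
From t = 27.1 to t = 34.6: 57.7 × (1/2)^((34.6−27.1)/5.2511) ≈ 21.44 cpm.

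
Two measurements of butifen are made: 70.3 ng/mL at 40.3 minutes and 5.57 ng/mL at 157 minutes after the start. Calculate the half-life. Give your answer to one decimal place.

Over Δt = 157 − 40.3 = 116.7 minutes, the level fell by a factor of 70.3/5.57 ≈ 12.621.
n = log₂(12.621) ≈ 3.6578 half-lives, so t½ = 116.7/3.6578 ≈ 31.905 minutes.

31.9 minutes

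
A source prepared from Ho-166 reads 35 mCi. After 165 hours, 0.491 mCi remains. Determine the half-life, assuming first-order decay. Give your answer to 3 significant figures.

A/A₀ = 0.491/35 ≈ 0.014029.
n = log₂(71.283) ≈ 6.1555 half-lives elapsed in 165 hours.
t½ = 165/6.1555 ≈ 26.805 hours.

26.8 hours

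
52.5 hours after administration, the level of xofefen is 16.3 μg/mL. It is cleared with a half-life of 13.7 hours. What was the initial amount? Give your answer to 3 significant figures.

232 μg/mL

Number of half-lives elapsed: n = 52.5/13.7 ≈ 3.8321.
A₀ = A × 2^n = 16.3 × 2^3.8321 = 16.3 × 14.242 ≈ 232.15 μg/mL.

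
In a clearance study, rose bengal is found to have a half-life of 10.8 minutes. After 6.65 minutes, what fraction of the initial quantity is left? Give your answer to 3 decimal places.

n = 6.65/10.8 ≈ 0.61574 half-lives.
Fraction remaining = (1/2)^0.61574 ≈ 0.65259.

0.653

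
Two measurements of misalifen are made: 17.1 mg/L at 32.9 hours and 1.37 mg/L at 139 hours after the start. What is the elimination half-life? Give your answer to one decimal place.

29.1 hours

Over Δt = 139 − 32.9 = 106.1 hours, the level fell by a factor of 17.1/1.37 ≈ 12.482.
n = log₂(12.482) ≈ 3.6417 half-lives, so t½ = 106.1/3.6417 ≈ 29.134 hours.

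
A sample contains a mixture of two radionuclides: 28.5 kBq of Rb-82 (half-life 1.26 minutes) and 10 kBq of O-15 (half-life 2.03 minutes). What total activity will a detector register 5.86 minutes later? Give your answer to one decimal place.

Rb-82: 28.5 × (1/2)^(5.86/1.26) = 28.5 × (1/2)^4.6508 ≈ 1.1345 kBq.
O-15: 10 × (1/2)^(5.86/2.03) = 10 × (1/2)^2.8867 ≈ 1.3521 kBq.
Total = 1.1345 + 1.3521 ≈ 2.4867 kBq.

2.5 kBq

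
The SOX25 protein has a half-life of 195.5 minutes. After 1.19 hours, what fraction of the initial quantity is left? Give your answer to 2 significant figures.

1.19 hours = 71.4 minutes.
n = 71.4/195.5 ≈ 0.36522 half-lives.
Fraction remaining = (1/2)^0.36522 ≈ 0.77635.

0.78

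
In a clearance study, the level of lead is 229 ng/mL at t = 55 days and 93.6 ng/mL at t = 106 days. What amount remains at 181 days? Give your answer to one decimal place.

Over Δt = 106 − 55 = 51 days, the level fell by a factor of 229/93.6 ≈ 2.4466.
n = log₂(2.4466) ≈ 1.2908 half-lives, so t½ = 51/1.2908 ≈ 39.511 days.
From t = 106 to t = 181: 93.6 × (1/2)^((181−106)/39.511) ≈ 25.111 ng/mL.

25.1 ng/mL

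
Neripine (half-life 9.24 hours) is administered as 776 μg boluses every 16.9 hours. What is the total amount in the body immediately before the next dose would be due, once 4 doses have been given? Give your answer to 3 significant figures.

The 4 doses were given 67.6, 50.7, 33.8, 16.9 hours ago.
Total = 776·(1/2)^(67.6/9.24) + 776·(1/2)^(50.7/9.24) + 776·(1/2)^(33.8/9.24) + 776·(1/2)^(16.9/9.24)
      = 4.8699 + 17.302 + 61.474 + 218.41 ≈ 302.06 μg.

302 μg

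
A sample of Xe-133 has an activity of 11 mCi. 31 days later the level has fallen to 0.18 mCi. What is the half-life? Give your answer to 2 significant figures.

A/A₀ = 0.18/11 ≈ 0.016364.
n = log₂(61.111) ≈ 5.9334 half-lives elapsed in 31 days.
t½ = 31/5.9334 ≈ 5.2247 days.

5.2 days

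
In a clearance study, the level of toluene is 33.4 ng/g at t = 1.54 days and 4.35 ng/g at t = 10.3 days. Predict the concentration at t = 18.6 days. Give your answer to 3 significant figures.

0.631 ng/g

Over Δt = 10.3 − 1.54 = 8.76 days, the level fell by a factor of 33.4/4.35 ≈ 7.6782.
n = log₂(7.6782) ≈ 2.9408 half-lives, so t½ = 8.76/2.9408 ≈ 2.9788 days.
From t = 10.3 to t = 18.6: 4.35 × (1/2)^((18.6−10.3)/2.9788) ≈ 0.63055 ng/g.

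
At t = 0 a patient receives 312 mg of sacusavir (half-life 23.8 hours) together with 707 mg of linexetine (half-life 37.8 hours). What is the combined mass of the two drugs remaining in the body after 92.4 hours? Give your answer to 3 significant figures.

151 mg

sacusavir: 312 × (1/2)^(92.4/23.8) = 312 × (1/2)^3.8824 ≈ 21.157 mg.
linexetine: 707 × (1/2)^(92.4/37.8) = 707 × (1/2)^2.4444 ≈ 129.89 mg.
Total = 21.157 + 129.89 ≈ 151.04 mg.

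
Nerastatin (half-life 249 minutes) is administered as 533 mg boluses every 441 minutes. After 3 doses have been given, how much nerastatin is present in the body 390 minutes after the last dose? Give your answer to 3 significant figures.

The 3 doses were given 1272, 831, 390 minutes ago.
Total = 533·(1/2)^(1272/249) + 533·(1/2)^(831/249) + 533·(1/2)^(390/249)
      = 15.45 + 52.733 + 179.98 ≈ 248.17 mg.

248 mg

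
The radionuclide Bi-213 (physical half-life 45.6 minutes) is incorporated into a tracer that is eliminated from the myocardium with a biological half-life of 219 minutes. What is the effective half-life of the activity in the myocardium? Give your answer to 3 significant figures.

37.7 minutes

1/t_eff = 1/t_phys + 1/t_biol = 1/45.6 + 1/219 = 0.026496 per minute.
t_eff = 45.6 × 219 / (45.6 + 219) ≈ 37.741 minutes.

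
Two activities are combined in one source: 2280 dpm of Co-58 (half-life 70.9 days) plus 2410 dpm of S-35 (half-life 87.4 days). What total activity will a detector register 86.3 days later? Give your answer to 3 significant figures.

2200 dpm

Co-58: 2280 × (1/2)^(86.3/70.9) = 2280 × (1/2)^1.2172 ≈ 980.66 dpm.
S-35: 2410 × (1/2)^(86.3/87.4) = 2410 × (1/2)^0.98741 ≈ 1215.6 dpm.
Total = 980.66 + 1215.6 ≈ 2196.2 dpm.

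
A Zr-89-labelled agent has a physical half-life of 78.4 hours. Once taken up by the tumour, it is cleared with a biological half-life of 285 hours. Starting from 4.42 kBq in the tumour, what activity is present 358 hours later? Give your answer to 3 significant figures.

1/t_eff = 1/t_phys + 1/t_biol = 1/78.4 + 1/285 = 0.016264 per hour.
t_eff = 78.4 × 285 / (78.4 + 285) ≈ 61.486 hours.
Remaining = 4.42 × (1/2)^(358/61.486) = 4.42 × (1/2)^5.8225 ≈ 0.078106 kBq.

0.0781 kBq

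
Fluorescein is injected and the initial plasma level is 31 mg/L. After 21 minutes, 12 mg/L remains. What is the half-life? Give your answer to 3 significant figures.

15.3 minutes

A/A₀ = 12/31 ≈ 0.3871.
n = log₂(2.5833) ≈ 1.3692 half-lives elapsed in 21 minutes.
t½ = 21/1.3692 ≈ 15.337 minutes.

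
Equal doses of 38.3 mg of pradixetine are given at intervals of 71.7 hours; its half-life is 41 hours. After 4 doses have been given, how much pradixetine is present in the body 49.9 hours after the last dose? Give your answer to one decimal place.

The 4 doses were given 265, 193.3, 121.6, 49.9 hours ago.
Total = 38.3·(1/2)^(265/41) + 38.3·(1/2)^(193.3/41) + 38.3·(1/2)^(121.6/41) + 38.3·(1/2)^(49.9/41)
      = 0.43403 + 1.4587 + 4.9022 + 16.475 ≈ 23.27 mg.

23.3 mg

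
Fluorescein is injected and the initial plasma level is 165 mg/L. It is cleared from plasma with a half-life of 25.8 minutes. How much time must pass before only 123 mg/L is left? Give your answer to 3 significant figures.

10.9 minutes

Fraction remaining = 123/165 ≈ 0.74545.
n = log₂(165/123) = ln(1.3415)/ln 2 ≈ 0.42381 half-lives.
t = n × t½ = 0.42381 × 25.8 ≈ 10.934 minutes.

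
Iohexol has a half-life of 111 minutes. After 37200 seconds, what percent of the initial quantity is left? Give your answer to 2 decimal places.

2.08%

37200 seconds = 620 minutes.
n = 620/111 ≈ 5.5856 half-lives.
Fraction remaining = (1/2)^5.5856 ≈ 0.020824, i.e. 2.0824%.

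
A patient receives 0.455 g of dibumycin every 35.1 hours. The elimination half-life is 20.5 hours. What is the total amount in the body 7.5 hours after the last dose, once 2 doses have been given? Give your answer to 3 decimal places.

The 2 doses were given 42.6, 7.5 hours ago.
Total = 0.455·(1/2)^(42.6/20.5) + 0.455·(1/2)^(7.5/20.5)
      = 0.10776 + 0.35308 ≈ 0.46084 g.

0.461 g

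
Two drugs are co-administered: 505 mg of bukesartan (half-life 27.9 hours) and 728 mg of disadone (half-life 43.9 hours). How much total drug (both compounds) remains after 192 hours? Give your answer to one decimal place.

39.4 mg

bukesartan: 505 × (1/2)^(192/27.9) = 505 × (1/2)^6.8817 ≈ 4.2824 mg.
disadone: 728 × (1/2)^(192/43.9) = 728 × (1/2)^4.3736 ≈ 35.12 mg.
Total = 4.2824 + 35.12 ≈ 39.402 mg.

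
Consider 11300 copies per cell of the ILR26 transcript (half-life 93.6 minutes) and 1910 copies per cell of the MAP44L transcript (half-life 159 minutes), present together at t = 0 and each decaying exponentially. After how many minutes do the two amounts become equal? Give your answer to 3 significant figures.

Set 11300·(1/2)^(t/93.6) = 1910·(1/2)^(t/159).
Taking log₂: log₂(11300/1910) = t·(1/93.6 − 1/159).
log₂(5.9162) = 2.5647; 1/93.6 − 1/159 = 0.0043945.
t = 2.5647 / 0.0043945 ≈ 583.62 minutes.

584 minutes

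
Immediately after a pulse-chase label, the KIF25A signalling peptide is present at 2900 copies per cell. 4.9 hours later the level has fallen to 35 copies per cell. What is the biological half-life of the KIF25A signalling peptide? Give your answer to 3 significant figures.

0.769 hours

A/A₀ = 35/2900 ≈ 0.012069.
n = log₂(82.857) ≈ 6.3726 half-lives elapsed in 4.9 hours.
t½ = 4.9/6.3726 ≈ 0.76892 hours.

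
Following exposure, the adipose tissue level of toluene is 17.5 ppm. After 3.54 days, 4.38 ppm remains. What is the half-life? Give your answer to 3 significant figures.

A/A₀ = 4.38/17.5 ≈ 0.25029.
n = log₂(3.9954) ≈ 1.9984 half-lives elapsed in 3.54 days.
t½ = 3.54/1.9984 ≈ 1.7715 days.

1.77 days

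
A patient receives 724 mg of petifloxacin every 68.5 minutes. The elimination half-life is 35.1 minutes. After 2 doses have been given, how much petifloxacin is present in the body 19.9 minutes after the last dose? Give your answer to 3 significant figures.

The 2 doses were given 88.4, 19.9 minutes ago.
Total = 724·(1/2)^(88.4/35.1) + 724·(1/2)^(19.9/35.1)
      = 126.35 + 488.73 ≈ 615.08 mg.

615 mg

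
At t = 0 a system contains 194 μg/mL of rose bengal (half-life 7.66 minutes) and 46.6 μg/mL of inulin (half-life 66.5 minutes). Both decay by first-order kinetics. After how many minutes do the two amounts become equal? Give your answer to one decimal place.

17.8 minutes

Set 194·(1/2)^(t/7.66) = 46.6·(1/2)^(t/66.5).
Taking log₂: log₂(194/46.6) = t·(1/7.66 − 1/66.5).
log₂(4.1631) = 2.0577; 1/7.66 − 1/66.5 = 0.11551.
t = 2.0577 / 0.11551 ≈ 17.814 minutes.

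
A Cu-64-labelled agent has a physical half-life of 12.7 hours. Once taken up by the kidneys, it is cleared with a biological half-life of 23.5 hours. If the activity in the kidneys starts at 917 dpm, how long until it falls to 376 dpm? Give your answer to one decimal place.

1/t_eff = 1/t_phys + 1/t_biol = 1/12.7 + 1/23.5 = 0.12129 per hour.
t_eff = 12.7 × 23.5 / (12.7 + 23.5) ≈ 8.2445 hours.
n = log₂(917/376) ≈ 1.2862; t = 1.2862 × 8.2445 ≈ 10.604 hours.

10.6 hours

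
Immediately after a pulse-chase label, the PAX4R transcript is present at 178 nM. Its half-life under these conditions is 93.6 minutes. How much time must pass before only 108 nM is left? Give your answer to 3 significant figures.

Fraction remaining = 108/178 ≈ 0.60674.
n = log₂(178/108) = ln(1.6481)/ln 2 ≈ 0.72085 half-lives.
t = n × t½ = 0.72085 × 93.6 ≈ 67.471 minutes.

67.5 minutes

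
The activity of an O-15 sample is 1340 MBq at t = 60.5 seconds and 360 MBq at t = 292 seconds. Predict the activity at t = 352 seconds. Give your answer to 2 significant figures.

Over Δt = 292 − 60.5 = 231.5 seconds, the level fell by a factor of 1340/360 ≈ 3.7222.
n = log₂(3.7222) ≈ 1.8962 half-lives, so t½ = 231.5/1.8962 ≈ 122.09 seconds.
From t = 292 to t = 352: 360 × (1/2)^((352−292)/122.09) ≈ 256.07 MBq.

260 MBq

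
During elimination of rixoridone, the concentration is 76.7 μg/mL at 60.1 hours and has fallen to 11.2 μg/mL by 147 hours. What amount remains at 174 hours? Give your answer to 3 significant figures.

Over Δt = 147 − 60.1 = 86.9 hours, the level fell by a factor of 76.7/11.2 ≈ 6.8482.
n = log₂(6.8482) ≈ 2.7757 half-lives, so t½ = 86.9/2.7757 ≈ 31.307 hours.
From t = 147 to t = 174: 11.2 × (1/2)^((174−147)/31.307) ≈ 6.1603 μg/mL.

6.16 μg/mL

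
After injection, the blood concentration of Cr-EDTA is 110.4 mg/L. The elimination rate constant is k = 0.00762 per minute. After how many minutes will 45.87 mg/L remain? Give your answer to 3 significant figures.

t½ = ln 2 / k = 0.69315 / 0.00762 ≈ 90.964 minutes.
Fraction remaining = 45.87/110.4 ≈ 0.41549.
n = log₂(110.4/45.87) = ln(2.4068)/ln 2 ≈ 1.2671 half-lives.
t = n × t½ = 1.2671 × 90.964 ≈ 115.26 minutes.

115 minutes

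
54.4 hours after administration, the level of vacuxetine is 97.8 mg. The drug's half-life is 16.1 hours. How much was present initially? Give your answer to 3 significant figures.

Number of half-lives elapsed: n = 54.4/16.1 ≈ 3.3789.
A₀ = A × 2^n = 97.8 × 2^3.3789 = 97.8 × 10.403 ≈ 1017.4 mg.

1020 mg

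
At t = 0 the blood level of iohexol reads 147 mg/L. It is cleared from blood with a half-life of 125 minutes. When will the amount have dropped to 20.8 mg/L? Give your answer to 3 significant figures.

353 minutes

Fraction remaining = 20.8/147 ≈ 0.1415.
n = log₂(147/20.8) = ln(7.0673)/ln 2 ≈ 2.8212 half-lives.
t = n × t½ = 2.8212 × 125 ≈ 352.65 minutes.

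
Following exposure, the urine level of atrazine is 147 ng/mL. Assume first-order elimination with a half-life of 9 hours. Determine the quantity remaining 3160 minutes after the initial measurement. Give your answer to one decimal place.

2.5 ng/mL

Convert the elapsed time: 3160 minutes = 52.6667 hours.
Number of half-lives: n = 52.6667/9 ≈ 5.8519.
Remaining = 147 × (1/2)^5.8519 = 147 × 0.017315 ≈ 2.5453 ng/mL.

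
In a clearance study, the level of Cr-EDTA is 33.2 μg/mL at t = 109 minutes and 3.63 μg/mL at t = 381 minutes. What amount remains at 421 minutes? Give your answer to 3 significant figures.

2.62 μg/mL

Over Δt = 381 − 109 = 272 minutes, the level fell by a factor of 33.2/3.63 ≈ 9.146.
n = log₂(9.146) ≈ 3.1931 half-lives, so t½ = 272/3.1931 ≈ 85.183 minutes.
From t = 381 to t = 421: 3.63 × (1/2)^((421−381)/85.183) ≈ 2.6215 μg/mL.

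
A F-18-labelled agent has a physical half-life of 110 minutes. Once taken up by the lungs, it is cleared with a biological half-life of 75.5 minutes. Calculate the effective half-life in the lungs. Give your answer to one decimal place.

1/t_eff = 1/t_phys + 1/t_biol = 1/110 + 1/75.5 = 0.022336 per minute.
t_eff = 110 × 75.5 / (110 + 75.5) ≈ 44.771 minutes.

44.8 minutes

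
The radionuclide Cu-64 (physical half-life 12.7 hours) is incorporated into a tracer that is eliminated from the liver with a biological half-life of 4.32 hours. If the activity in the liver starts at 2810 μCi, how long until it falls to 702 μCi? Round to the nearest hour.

6 hours

1/t_eff = 1/t_phys + 1/t_biol = 1/12.7 + 1/4.32 = 0.31022 per hour.
t_eff = 12.7 × 4.32 / (12.7 + 4.32) ≈ 3.2235 hours.
n = log₂(2810/702) ≈ 2.001; t = 2.001 × 3.2235 ≈ 6.4503 hours.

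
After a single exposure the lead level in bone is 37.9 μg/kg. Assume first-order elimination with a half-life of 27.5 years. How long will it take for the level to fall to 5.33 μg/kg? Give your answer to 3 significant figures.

Fraction remaining = 5.33/37.9 ≈ 0.14063.
n = log₂(37.9/5.33) = ln(7.1107)/ln 2 ≈ 2.83 half-lives.
t = n × t½ = 2.83 × 27.5 ≈ 77.825 years.

77.8 years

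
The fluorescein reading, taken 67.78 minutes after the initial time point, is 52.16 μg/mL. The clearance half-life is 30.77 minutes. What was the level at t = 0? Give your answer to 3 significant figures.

Number of half-lives elapsed: n = 67.78/30.77 ≈ 2.2028.
A₀ = A × 2^n = 52.16 × 2^2.2028 = 52.16 × 4.6037 ≈ 240.13 μg/mL.

240 μg/mL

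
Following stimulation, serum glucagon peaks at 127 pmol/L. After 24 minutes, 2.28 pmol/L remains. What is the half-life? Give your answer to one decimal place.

A/A₀ = 2.28/127 ≈ 0.017953.
n = log₂(55.702) ≈ 5.7997 half-lives elapsed in 24 minutes.
t½ = 24/5.7997 ≈ 4.1382 minutes.

4.1 minutes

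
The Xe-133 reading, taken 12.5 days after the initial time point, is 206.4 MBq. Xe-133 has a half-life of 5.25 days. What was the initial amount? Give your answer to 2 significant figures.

Number of half-lives elapsed: n = 12.5/5.25 ≈ 2.381.
A₀ = A × 2^n = 206.4 × 2^2.381 = 206.4 × 5.2088 ≈ 1075.1 MBq.

1100 MBq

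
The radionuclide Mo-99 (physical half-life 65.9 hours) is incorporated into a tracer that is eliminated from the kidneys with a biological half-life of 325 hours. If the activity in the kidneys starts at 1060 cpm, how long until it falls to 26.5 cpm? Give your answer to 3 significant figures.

292 hours

1/t_eff = 1/t_phys + 1/t_biol = 1/65.9 + 1/325 = 0.018251 per hour.
t_eff = 65.9 × 325 / (65.9 + 325) ≈ 54.79 hours.
n = log₂(1060/26.5) ≈ 5.3219; t = 5.3219 × 54.79 ≈ 291.59 hours.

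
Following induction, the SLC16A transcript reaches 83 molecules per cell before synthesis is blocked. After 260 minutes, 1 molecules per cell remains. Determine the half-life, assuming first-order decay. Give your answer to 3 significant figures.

A/A₀ = 1/83 ≈ 0.012048.
n = log₂(83) ≈ 6.375 half-lives elapsed in 260 minutes.
t½ = 260/6.375 ≈ 40.784 minutes.

40.8 minutes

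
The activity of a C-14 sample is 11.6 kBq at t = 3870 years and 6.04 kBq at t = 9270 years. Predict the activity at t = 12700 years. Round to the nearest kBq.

4 kBq

Over Δt = 9270 − 3870 = 5400 years, the level fell by a factor of 11.6/6.04 ≈ 1.9205.
n = log₂(1.9205) ≈ 0.9415 half-lives, so t½ = 5400/0.9415 ≈ 5735.5 years.
From t = 9270 to t = 12700: 6.04 × (1/2)^((12700−9270)/5735.5) ≈ 3.9904 kBq.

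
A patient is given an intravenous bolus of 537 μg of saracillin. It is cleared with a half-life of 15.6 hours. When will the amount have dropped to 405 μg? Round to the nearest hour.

Fraction remaining = 405/537 ≈ 0.75419.
n = log₂(537/405) = ln(1.3259)/ln 2 ≈ 0.407 half-lives.
t = n × t½ = 0.407 × 15.6 ≈ 6.3492 hours.

6 hours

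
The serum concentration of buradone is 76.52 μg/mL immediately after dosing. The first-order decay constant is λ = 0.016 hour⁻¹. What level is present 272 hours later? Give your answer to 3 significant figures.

t½ = ln 2 / λ = 0.69315 / 0.016 ≈ 43.322 hours.
Number of half-lives: n = 272/43.322 ≈ 6.2786.
Remaining = 76.52 × (1/2)^6.2786 = 76.52 × 0.012881 ≈ 0.98566 μg/mL.

0.986 μg/mL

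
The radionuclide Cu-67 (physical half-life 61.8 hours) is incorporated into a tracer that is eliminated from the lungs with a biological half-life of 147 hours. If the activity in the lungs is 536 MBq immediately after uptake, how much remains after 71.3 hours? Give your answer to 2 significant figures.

170 MBq

1/t_eff = 1/t_phys + 1/t_biol = 1/61.8 + 1/147 = 0.022984 per hour.
t_eff = 61.8 × 147 / (61.8 + 147) ≈ 43.509 hours.
Remaining = 536 × (1/2)^(71.3/43.509) = 536 × (1/2)^1.6388 ≈ 172.13 MBq.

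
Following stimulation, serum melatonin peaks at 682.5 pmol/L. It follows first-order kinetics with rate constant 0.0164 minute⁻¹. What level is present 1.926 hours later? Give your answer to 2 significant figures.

100 pmol/L

t½ = ln 2 / λ = 0.69315 / 0.0164 ≈ 42.265 minutes.
Convert the elapsed time: 1.926 hours = 115.56 minutes.
Number of half-lives: n = 115.56/42.265 ≈ 2.7342.
Remaining = 682.5 × (1/2)^2.7342 = 682.5 × 0.15029 ≈ 102.57 pmol/L.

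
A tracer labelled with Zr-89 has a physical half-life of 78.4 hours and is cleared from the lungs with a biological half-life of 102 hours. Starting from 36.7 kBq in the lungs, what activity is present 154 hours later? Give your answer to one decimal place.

1/t_eff = 1/t_phys + 1/t_biol = 1/78.4 + 1/102 = 0.022559 per hour.
t_eff = 78.4 × 102 / (78.4 + 102) ≈ 44.328 hours.
Remaining = 36.7 × (1/2)^(154/44.328) = 36.7 × (1/2)^3.4741 ≈ 3.3026 kBq.

3.3 kBq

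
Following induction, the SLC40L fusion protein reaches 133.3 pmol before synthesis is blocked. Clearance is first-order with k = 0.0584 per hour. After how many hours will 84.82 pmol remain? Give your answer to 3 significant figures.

7.74 hours

t½ = ln 2 / k = 0.69315 / 0.0584 ≈ 11.869 hours.
Fraction remaining = 84.82/133.3 ≈ 0.63631.
n = log₂(133.3/84.82) = ln(1.5716)/ln 2 ≈ 0.6522 half-lives.
t = n × t½ = 0.6522 × 11.869 ≈ 7.7409 hours.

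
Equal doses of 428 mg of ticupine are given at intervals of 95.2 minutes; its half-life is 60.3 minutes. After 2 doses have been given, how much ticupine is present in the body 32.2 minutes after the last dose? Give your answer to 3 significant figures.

395 mg

The 2 doses were given 127.4, 32.2 minutes ago.
Total = 428·(1/2)^(127.4/60.3) + 428·(1/2)^(32.2/60.3)
      = 98.955 + 295.59 ≈ 394.55 mg.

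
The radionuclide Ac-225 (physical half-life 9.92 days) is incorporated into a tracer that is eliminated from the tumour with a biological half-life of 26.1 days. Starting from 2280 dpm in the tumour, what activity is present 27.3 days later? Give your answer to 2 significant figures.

1/t_eff = 1/t_phys + 1/t_biol = 1/9.92 + 1/26.1 = 0.13912 per day.
t_eff = 9.92 × 26.1 / (9.92 + 26.1) ≈ 7.188 days.
Remaining = 2280 × (1/2)^(27.3/7.188) = 2280 × (1/2)^3.798 ≈ 163.92 dpm.

160 dpm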